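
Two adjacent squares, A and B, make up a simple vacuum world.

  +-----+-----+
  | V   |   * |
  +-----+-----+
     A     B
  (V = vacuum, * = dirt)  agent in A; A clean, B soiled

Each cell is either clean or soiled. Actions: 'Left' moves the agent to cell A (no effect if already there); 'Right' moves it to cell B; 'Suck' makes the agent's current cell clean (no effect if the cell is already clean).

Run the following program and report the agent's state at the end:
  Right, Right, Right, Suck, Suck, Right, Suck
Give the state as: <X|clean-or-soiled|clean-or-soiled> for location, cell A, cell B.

Right (#1): <B|clean|soiled>
Right (#2): <B|clean|soiled>
Right (#3): <B|clean|soiled>
Suck (#4): <B|clean|clean>
Suck (#5): <B|clean|clean>
Right (#6): <B|clean|clean>
Suck (#7): <B|clean|clean>

<B|clean|clean>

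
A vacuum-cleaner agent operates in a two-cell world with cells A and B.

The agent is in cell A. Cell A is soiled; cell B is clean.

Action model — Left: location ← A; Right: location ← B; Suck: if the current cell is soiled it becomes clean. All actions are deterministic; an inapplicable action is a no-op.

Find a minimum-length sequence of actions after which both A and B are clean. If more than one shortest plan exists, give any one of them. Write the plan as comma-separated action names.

Suck

1) do Suck; now in A — A clean, B clean
min 1: A is soiled, one Suck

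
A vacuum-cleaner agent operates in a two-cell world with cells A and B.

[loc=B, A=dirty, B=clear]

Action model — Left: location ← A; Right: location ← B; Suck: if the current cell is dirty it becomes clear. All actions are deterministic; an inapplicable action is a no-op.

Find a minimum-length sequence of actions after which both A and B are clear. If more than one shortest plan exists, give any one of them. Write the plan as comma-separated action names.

[1] after Left: loc=A A=dirty B=clear
[2] after Suck: loc=A A=clear B=clear
min 2: go A then Suck

Left, Suck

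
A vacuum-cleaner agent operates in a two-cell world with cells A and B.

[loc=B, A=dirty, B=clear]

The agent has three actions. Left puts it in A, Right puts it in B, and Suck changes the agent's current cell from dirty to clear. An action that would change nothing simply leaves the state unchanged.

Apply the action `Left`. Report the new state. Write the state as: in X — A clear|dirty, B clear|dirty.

in A — A dirty, B clear

start: in B — A dirty, B clear
1. Left → in A — A dirty, B clear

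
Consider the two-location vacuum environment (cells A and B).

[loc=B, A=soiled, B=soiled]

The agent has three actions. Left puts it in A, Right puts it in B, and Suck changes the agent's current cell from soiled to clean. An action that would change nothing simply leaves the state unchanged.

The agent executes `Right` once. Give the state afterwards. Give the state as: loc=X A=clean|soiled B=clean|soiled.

start: loc=B A=soiled B=soiled
1. Right → loc=B A=soiled B=soiled

loc=B A=soiled B=soiled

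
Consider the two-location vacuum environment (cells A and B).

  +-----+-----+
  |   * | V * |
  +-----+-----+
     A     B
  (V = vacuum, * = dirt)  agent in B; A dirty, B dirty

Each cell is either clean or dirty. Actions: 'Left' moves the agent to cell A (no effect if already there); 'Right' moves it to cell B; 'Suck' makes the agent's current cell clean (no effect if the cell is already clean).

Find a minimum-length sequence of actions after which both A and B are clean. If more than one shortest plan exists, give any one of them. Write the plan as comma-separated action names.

Suck, Left, Suck

1) do Suck; now loc=B A=dirty B=clean
2) do Left; now loc=A A=dirty B=clean
3) do Suck; now loc=A A=clean B=clean
min 3: Suck B + move + Suck A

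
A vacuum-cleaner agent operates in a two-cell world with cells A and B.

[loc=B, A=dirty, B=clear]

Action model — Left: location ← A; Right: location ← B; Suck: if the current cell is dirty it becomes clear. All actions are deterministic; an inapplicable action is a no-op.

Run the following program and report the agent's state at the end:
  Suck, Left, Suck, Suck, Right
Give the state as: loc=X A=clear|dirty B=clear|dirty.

loc=B A=clear B=clear

step 1/5 (Suck): loc=B A=dirty B=clear
step 2/5 (Left): loc=A A=dirty B=clear
step 3/5 (Suck): loc=A A=clear B=clear
step 4/5 (Suck): loc=A A=clear B=clear
step 5/5 (Right): loc=B A=clear B=clear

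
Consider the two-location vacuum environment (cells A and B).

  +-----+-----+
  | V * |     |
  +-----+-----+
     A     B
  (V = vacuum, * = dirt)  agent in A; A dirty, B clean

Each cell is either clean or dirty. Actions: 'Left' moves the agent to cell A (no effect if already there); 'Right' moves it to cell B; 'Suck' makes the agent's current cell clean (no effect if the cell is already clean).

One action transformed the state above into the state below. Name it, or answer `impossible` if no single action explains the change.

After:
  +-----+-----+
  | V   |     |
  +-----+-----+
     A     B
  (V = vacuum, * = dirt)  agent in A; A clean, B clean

Suck

try  Left: (A; A:dirty, B:clean)
try Right: (B; A:dirty, B:clean)
try  Suck: (A; A:clean, B:clean)  ← match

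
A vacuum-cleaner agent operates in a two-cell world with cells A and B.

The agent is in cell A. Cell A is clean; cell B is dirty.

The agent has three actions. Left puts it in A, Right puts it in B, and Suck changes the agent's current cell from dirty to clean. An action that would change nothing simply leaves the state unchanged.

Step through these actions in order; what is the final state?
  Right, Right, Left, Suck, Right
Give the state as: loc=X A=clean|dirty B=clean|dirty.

1) do Right; now loc=B A=clean B=dirty
2) do Right; now loc=B A=clean B=dirty
3) do Left; now loc=A A=clean B=dirty
4) do Suck; now loc=A A=clean B=dirty
5) do Right; now loc=B A=clean B=dirty

loc=B A=clean B=dirty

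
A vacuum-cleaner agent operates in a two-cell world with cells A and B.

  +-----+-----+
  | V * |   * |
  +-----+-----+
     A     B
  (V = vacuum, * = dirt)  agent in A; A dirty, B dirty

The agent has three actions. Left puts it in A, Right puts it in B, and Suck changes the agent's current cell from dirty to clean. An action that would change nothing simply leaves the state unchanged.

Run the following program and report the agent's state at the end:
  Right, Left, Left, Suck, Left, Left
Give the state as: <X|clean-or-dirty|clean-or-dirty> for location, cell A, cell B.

1. Right → <B|dirty|dirty>
2. Left → <A|dirty|dirty>
3. Left → <A|dirty|dirty>
4. Suck → <A|clean|dirty>
5. Left → <A|clean|dirty>
6. Left → <A|clean|dirty>

<A|clean|dirty>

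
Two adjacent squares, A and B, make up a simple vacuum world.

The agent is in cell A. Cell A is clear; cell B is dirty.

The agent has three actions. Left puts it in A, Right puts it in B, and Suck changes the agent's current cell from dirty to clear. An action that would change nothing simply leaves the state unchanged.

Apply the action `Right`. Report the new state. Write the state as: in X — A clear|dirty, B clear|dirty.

start: in A — A clear, B dirty
[1] after Right: in B — A clear, B dirty

in B — A clear, B dirty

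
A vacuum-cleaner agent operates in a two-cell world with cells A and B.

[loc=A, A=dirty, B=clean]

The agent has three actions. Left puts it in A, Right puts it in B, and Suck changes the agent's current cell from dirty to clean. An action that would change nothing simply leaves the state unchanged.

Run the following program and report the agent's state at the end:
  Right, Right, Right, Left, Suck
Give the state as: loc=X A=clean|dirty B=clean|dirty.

1) do Right; now loc=B A=dirty B=clean
2) do Right; now loc=B A=dirty B=clean
3) do Right; now loc=B A=dirty B=clean
4) do Left; now loc=A A=dirty B=clean
5) do Suck; now loc=A A=clean B=clean

loc=A A=clean B=clean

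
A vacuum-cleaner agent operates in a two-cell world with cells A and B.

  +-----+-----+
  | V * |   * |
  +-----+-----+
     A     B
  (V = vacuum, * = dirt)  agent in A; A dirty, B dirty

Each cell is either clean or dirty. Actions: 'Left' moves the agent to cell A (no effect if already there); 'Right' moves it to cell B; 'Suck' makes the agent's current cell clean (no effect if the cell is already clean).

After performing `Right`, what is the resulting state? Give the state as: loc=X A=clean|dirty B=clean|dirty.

loc=B A=dirty B=dirty

start: loc=A A=dirty B=dirty
1. Right → loc=B A=dirty B=dirty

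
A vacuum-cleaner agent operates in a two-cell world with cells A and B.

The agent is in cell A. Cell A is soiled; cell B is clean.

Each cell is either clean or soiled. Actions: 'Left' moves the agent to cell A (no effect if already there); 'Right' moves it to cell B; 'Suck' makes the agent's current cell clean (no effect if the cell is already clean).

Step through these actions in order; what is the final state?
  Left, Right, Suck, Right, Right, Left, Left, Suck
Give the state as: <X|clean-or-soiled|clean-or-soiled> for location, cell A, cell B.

<A|clean|clean>

Left (#1): <A|soiled|clean>
Right (#2): <B|soiled|clean>
Suck (#3): <B|soiled|clean>
Right (#4): <B|soiled|clean>
Right (#5): <B|soiled|clean>
Left (#6): <A|soiled|clean>
Left (#7): <A|soiled|clean>
Suck (#8): <A|clean|clean>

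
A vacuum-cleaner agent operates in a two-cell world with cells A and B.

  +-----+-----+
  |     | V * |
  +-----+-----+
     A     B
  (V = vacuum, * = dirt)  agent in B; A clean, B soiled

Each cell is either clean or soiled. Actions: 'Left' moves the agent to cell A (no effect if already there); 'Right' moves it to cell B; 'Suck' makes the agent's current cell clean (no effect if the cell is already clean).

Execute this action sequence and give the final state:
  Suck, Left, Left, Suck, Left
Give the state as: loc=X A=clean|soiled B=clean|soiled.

loc=A A=clean B=clean

t=1 Suck ⇒ loc=B A=clean B=clean
t=2 Left ⇒ loc=A A=clean B=clean
t=3 Left ⇒ loc=A A=clean B=clean
t=4 Suck ⇒ loc=A A=clean B=clean
t=5 Left ⇒ loc=A A=clean B=clean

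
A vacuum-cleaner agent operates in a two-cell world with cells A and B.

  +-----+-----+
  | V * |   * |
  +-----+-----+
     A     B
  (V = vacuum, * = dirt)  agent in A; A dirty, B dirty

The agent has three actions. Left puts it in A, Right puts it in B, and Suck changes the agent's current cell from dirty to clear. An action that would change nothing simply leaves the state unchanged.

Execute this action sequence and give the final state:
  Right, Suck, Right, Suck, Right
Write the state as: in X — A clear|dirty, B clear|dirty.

1. Right → in B — A dirty, B dirty
2. Suck → in B — A dirty, B clear
3. Right → in B — A dirty, B clear
4. Suck → in B — A dirty, B clear
5. Right → in B — A dirty, B clear

in B — A dirty, B clear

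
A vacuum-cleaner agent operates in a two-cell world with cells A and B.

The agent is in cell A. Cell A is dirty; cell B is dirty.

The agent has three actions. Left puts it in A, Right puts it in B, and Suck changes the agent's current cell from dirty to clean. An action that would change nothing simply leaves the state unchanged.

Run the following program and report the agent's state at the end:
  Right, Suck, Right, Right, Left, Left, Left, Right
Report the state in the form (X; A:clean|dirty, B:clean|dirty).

(B; A:dirty, B:clean)

1) do Right; now (B; A:dirty, B:dirty)
2) do Suck; now (B; A:dirty, B:clean)
3) do Right; now (B; A:dirty, B:clean)
4) do Right; now (B; A:dirty, B:clean)
5) do Left; now (A; A:dirty, B:clean)
6) do Left; now (A; A:dirty, B:clean)
7) do Left; now (A; A:dirty, B:clean)
8) do Right; now (B; A:dirty, B:clean)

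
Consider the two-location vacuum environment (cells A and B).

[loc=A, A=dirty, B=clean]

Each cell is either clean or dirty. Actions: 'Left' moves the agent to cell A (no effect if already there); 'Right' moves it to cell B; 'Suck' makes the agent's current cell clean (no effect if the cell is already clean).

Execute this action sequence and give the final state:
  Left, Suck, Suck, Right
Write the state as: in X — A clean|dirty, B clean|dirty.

1. Left → in A — A dirty, B clean
2. Suck → in A — A clean, B clean
3. Suck → in A — A clean, B clean
4. Right → in B — A clean, B clean

in B — A clean, B clean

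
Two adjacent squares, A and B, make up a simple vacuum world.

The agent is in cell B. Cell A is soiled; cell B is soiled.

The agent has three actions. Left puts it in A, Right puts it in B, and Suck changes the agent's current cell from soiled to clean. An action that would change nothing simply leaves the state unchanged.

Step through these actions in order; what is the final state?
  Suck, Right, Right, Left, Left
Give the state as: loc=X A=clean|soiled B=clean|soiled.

1. Suck → loc=B A=soiled B=clean
2. Right → loc=B A=soiled B=clean
3. Right → loc=B A=soiled B=clean
4. Left → loc=A A=soiled B=clean
5. Left → loc=A A=soiled B=clean

loc=A A=soiled B=clean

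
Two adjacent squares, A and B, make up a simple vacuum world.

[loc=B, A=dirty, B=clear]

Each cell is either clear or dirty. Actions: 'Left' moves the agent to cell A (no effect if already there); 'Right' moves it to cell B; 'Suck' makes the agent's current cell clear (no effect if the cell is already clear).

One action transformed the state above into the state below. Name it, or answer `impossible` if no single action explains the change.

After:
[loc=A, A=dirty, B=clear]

try  Left: in A — A dirty, B clear  ← match
try Right: in B — A dirty, B clear
try  Suck: in B — A dirty, B clear

Left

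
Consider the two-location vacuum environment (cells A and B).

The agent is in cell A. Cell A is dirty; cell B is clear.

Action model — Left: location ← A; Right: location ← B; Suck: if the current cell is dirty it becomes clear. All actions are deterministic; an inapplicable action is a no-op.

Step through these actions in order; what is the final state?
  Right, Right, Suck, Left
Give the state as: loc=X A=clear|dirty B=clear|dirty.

loc=A A=dirty B=clear

Right (#1): loc=B A=dirty B=clear
Right (#2): loc=B A=dirty B=clear
Suck (#3): loc=B A=dirty B=clear
Left (#4): loc=A A=dirty B=clear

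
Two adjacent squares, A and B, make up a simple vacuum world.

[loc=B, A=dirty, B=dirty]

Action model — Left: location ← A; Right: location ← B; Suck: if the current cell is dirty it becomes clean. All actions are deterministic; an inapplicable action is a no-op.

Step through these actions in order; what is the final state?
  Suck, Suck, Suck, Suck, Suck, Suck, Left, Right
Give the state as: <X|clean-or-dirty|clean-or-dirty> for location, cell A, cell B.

Suck (#1): <B|dirty|clean>
Suck (#2): <B|dirty|clean>
Suck (#3): <B|dirty|clean>
Suck (#4): <B|dirty|clean>
Suck (#5): <B|dirty|clean>
Suck (#6): <B|dirty|clean>
Left (#7): <A|dirty|clean>
Right (#8): <B|dirty|clean>

<B|dirty|clean>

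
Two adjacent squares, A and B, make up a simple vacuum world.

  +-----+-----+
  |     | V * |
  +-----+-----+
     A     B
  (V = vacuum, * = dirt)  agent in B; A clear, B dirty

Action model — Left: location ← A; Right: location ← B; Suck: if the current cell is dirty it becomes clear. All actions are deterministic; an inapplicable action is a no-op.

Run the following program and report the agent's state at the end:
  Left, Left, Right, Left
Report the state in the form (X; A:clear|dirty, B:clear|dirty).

[1] after Left: (A; A:clear, B:dirty)
[2] after Left: (A; A:clear, B:dirty)
[3] after Right: (B; A:clear, B:dirty)
[4] after Left: (A; A:clear, B:dirty)

(A; A:clear, B:dirty)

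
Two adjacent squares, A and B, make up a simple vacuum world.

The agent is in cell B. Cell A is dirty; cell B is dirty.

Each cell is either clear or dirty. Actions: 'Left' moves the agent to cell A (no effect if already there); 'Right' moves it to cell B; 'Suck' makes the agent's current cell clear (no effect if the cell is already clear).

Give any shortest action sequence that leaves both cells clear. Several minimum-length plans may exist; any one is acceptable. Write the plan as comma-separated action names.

Suck, Left, Suck

1) do Suck; now <B|dirty|clear>
2) do Left; now <A|dirty|clear>
3) do Suck; now <A|clear|clear>
min 3: Suck B + move + Suck A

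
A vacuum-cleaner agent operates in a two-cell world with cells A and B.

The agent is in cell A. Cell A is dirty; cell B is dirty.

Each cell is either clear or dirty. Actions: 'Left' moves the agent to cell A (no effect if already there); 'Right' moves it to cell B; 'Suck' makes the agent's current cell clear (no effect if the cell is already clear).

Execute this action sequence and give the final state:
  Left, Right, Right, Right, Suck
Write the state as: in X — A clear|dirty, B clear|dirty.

Left (#1): in A — A dirty, B dirty
Right (#2): in B — A dirty, B dirty
Right (#3): in B — A dirty, B dirty
Right (#4): in B — A dirty, B dirty
Suck (#5): in B — A dirty, B clear

in B — A dirty, B clear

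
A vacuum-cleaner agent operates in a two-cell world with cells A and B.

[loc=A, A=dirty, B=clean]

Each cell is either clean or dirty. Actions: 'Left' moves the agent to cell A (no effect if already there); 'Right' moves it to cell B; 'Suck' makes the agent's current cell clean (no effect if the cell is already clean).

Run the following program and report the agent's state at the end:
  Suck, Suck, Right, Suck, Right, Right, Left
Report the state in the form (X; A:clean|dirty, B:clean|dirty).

step 1/7 (Suck): (A; A:clean, B:clean)
step 2/7 (Suck): (A; A:clean, B:clean)
step 3/7 (Right): (B; A:clean, B:clean)
step 4/7 (Suck): (B; A:clean, B:clean)
step 5/7 (Right): (B; A:clean, B:clean)
step 6/7 (Right): (B; A:clean, B:clean)
step 7/7 (Left): (A; A:clean, B:clean)

(A; A:clean, B:clean)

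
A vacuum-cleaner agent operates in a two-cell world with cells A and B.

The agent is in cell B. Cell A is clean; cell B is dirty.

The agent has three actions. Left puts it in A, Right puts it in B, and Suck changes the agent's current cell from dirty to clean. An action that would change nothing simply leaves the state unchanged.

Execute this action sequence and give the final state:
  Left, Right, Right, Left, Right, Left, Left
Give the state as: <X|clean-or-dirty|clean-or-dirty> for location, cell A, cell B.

<A|clean|dirty>

1) do Left; now <A|clean|dirty>
2) do Right; now <B|clean|dirty>
3) do Right; now <B|clean|dirty>
4) do Left; now <A|clean|dirty>
5) do Right; now <B|clean|dirty>
6) do Left; now <A|clean|dirty>
7) do Left; now <A|clean|dirty>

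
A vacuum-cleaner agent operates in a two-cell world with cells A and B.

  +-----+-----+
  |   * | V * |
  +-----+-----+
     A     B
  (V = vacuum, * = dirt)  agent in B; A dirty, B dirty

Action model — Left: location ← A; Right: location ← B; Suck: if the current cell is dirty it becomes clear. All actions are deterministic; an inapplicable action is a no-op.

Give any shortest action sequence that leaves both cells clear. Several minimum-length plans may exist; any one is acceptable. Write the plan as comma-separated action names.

t=1 Suck ⇒ (B; A:dirty, B:clear)
t=2 Left ⇒ (A; A:dirty, B:clear)
t=3 Suck ⇒ (A; A:clear, B:clear)
min 3: Suck B + move + Suck A

Suck, Left, Suck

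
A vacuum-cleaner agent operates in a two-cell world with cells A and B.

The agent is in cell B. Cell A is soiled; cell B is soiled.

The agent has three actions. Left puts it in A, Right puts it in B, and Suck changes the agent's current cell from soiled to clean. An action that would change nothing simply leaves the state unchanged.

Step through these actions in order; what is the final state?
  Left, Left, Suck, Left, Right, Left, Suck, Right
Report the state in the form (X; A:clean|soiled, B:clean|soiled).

(B; A:clean, B:soiled)

step 1/8 (Left): (A; A:soiled, B:soiled)
step 2/8 (Left): (A; A:soiled, B:soiled)
step 3/8 (Suck): (A; A:clean, B:soiled)
step 4/8 (Left): (A; A:clean, B:soiled)
step 5/8 (Right): (B; A:clean, B:soiled)
step 6/8 (Left): (A; A:clean, B:soiled)
step 7/8 (Suck): (A; A:clean, B:soiled)
step 8/8 (Right): (B; A:clean, B:soiled)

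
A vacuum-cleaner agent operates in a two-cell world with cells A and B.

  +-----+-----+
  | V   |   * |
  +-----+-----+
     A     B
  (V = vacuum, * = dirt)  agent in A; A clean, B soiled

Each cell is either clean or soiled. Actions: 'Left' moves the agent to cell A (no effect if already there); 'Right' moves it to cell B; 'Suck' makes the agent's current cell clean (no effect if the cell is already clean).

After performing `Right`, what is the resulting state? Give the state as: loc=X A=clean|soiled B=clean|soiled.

start: loc=A A=clean B=soiled
1) do Right; now loc=B A=clean B=soiled

loc=B A=clean B=soiled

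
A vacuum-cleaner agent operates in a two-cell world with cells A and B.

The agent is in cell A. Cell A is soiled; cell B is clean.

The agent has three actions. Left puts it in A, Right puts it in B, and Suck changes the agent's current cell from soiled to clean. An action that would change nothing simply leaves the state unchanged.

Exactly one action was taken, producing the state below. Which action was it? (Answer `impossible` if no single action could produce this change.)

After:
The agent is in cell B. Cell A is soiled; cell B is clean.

try  Left: <A|soiled|clean>
try Right: <B|soiled|clean>  ← match
try  Suck: <A|clean|clean>

Right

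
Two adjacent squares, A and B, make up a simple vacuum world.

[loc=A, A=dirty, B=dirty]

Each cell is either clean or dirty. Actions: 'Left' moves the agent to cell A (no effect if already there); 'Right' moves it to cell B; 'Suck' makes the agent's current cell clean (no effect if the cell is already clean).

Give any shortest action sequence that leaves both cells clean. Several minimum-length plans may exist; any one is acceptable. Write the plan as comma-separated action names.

step 1/3 (Suck): loc=A A=clean B=dirty
step 2/3 (Right): loc=B A=clean B=dirty
step 3/3 (Suck): loc=B A=clean B=clean
min 3: Suck A + move + Suck B

Suck, Right, Suck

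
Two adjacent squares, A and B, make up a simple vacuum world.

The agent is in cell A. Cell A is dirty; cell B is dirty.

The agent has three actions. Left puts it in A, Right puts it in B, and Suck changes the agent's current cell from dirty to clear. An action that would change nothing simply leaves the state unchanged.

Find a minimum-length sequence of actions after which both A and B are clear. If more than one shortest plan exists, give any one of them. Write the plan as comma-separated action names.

t=1 Suck ⇒ in A — A clear, B dirty
t=2 Right ⇒ in B — A clear, B dirty
t=3 Suck ⇒ in B — A clear, B clear
min 3: Suck A + move + Suck B

Suck, Right, Suck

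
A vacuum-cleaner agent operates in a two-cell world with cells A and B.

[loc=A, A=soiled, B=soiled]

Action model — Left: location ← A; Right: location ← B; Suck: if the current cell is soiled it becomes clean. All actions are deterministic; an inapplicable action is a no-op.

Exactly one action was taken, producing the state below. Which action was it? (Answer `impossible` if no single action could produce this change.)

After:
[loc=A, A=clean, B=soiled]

try  Left: (A; A:soiled, B:soiled)
try Right: (B; A:soiled, B:soiled)
try  Suck: (A; A:clean, B:soiled)  ← match

Suck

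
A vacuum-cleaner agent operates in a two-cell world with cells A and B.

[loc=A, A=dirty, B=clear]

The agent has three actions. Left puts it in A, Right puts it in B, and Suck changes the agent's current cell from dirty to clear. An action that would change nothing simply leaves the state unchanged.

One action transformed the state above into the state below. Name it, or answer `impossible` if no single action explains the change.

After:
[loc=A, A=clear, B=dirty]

try  Left: loc=A A=dirty B=clear
try Right: loc=B A=dirty B=clear
try  Suck: loc=A A=clear B=clear
no single action produces the after-state

impossible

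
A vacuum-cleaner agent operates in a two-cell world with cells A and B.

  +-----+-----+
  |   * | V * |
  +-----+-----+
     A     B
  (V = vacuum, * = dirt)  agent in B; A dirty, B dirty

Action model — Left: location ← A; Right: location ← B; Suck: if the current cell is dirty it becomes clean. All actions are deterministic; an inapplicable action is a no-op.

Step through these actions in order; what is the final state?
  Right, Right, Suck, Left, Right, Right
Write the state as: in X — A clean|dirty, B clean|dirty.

in B — A dirty, B clean

Right (#1): in B — A dirty, B dirty
Right (#2): in B — A dirty, B dirty
Suck (#3): in B — A dirty, B clean
Left (#4): in A — A dirty, B clean
Right (#5): in B — A dirty, B clean
Right (#6): in B — A dirty, B clean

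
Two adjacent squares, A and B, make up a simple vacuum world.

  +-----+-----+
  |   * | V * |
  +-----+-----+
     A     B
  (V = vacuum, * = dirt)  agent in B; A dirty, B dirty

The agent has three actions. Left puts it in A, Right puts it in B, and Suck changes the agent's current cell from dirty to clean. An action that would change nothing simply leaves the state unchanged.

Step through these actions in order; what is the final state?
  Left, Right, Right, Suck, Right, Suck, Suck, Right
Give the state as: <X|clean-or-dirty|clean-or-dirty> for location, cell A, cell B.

<B|dirty|clean>

t=1 Left ⇒ <A|dirty|dirty>
t=2 Right ⇒ <B|dirty|dirty>
t=3 Right ⇒ <B|dirty|dirty>
t=4 Suck ⇒ <B|dirty|clean>
t=5 Right ⇒ <B|dirty|clean>
t=6 Suck ⇒ <B|dirty|clean>
t=7 Suck ⇒ <B|dirty|clean>
t=8 Right ⇒ <B|dirty|clean>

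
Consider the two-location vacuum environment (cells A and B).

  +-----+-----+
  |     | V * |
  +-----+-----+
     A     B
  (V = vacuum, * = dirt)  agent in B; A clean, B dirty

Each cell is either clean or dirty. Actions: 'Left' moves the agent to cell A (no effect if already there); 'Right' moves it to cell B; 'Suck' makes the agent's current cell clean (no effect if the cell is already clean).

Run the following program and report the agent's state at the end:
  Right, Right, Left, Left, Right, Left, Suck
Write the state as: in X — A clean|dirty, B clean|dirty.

[1] after Right: in B — A clean, B dirty
[2] after Right: in B — A clean, B dirty
[3] after Left: in A — A clean, B dirty
[4] after Left: in A — A clean, B dirty
[5] after Right: in B — A clean, B dirty
[6] after Left: in A — A clean, B dirty
[7] after Suck: in A — A clean, B dirty

in A — A clean, B dirty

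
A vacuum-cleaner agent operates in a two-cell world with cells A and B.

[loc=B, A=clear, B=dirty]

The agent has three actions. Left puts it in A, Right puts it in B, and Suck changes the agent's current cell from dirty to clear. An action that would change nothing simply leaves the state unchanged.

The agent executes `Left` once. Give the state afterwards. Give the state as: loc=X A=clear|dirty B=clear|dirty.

start: loc=B A=clear B=dirty
1) do Left; now loc=A A=clear B=dirty

loc=A A=clear B=dirty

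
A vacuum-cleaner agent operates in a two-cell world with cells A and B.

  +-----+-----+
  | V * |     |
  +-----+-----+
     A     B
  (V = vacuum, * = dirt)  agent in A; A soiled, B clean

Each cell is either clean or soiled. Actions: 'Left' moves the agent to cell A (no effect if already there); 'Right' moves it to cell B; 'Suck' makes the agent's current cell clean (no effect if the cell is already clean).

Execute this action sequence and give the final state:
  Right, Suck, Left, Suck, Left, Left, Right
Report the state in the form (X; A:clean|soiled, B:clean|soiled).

(B; A:clean, B:clean)

t=1 Right ⇒ (B; A:soiled, B:clean)
t=2 Suck ⇒ (B; A:soiled, B:clean)
t=3 Left ⇒ (A; A:soiled, B:clean)
t=4 Suck ⇒ (A; A:clean, B:clean)
t=5 Left ⇒ (A; A:clean, B:clean)
t=6 Left ⇒ (A; A:clean, B:clean)
t=7 Right ⇒ (B; A:clean, B:clean)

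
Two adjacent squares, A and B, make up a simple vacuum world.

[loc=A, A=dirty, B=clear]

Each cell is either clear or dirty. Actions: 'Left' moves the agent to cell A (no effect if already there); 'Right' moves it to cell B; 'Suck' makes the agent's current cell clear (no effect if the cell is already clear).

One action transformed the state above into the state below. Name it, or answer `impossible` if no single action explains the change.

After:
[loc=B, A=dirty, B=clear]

try  Left: in A — A dirty, B clear
try Right: in B — A dirty, B clear  ← match
try  Suck: in A — A clear, B clear

Right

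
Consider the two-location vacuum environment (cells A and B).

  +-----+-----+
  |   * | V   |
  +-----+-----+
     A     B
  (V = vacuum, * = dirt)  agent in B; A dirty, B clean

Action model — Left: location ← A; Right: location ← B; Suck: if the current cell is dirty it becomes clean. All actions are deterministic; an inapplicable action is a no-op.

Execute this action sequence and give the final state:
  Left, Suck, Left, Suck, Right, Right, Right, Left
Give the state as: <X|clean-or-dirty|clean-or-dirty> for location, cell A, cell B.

step 1/8 (Left): <A|dirty|clean>
step 2/8 (Suck): <A|clean|clean>
step 3/8 (Left): <A|clean|clean>
step 4/8 (Suck): <A|clean|clean>
step 5/8 (Right): <B|clean|clean>
step 6/8 (Right): <B|clean|clean>
step 7/8 (Right): <B|clean|clean>
step 8/8 (Left): <A|clean|clean>

<A|clean|clean>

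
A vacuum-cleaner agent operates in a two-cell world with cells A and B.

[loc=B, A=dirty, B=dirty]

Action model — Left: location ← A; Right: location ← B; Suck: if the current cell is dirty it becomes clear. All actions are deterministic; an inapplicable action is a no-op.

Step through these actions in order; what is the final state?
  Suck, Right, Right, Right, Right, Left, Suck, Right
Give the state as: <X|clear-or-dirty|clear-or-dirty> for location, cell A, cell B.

t=1 Suck ⇒ <B|dirty|clear>
t=2 Right ⇒ <B|dirty|clear>
t=3 Right ⇒ <B|dirty|clear>
t=4 Right ⇒ <B|dirty|clear>
t=5 Right ⇒ <B|dirty|clear>
t=6 Left ⇒ <A|dirty|clear>
t=7 Suck ⇒ <A|clear|clear>
t=8 Right ⇒ <B|clear|clear>

<B|clear|clear>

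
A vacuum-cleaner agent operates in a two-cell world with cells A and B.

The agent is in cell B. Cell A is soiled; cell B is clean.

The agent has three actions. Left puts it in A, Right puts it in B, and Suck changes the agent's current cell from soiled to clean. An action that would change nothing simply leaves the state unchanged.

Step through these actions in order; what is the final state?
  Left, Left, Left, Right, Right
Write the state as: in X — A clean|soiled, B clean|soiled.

1) do Left; now in A — A soiled, B clean
2) do Left; now in A — A soiled, B clean
3) do Left; now in A — A soiled, B clean
4) do Right; now in B — A soiled, B clean
5) do Right; now in B — A soiled, B clean

in B — A soiled, B clean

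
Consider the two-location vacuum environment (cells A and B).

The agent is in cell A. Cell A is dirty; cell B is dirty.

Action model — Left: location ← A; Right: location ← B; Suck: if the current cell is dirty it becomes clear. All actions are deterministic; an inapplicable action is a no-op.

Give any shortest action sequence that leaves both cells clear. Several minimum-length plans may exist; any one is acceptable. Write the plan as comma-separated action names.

t=1 Suck ⇒ <A|clear|dirty>
t=2 Right ⇒ <B|clear|dirty>
t=3 Suck ⇒ <B|clear|clear>
min 3: Suck A + move + Suck B

Suck, Right, Suck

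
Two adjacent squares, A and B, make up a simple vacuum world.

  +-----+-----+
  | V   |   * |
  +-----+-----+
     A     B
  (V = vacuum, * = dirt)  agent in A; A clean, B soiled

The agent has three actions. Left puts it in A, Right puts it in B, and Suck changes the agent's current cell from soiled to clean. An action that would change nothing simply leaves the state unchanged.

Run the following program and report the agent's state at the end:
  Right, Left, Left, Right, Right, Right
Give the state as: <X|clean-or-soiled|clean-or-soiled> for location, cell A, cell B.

1) do Right; now <B|clean|soiled>
2) do Left; now <A|clean|soiled>
3) do Left; now <A|clean|soiled>
4) do Right; now <B|clean|soiled>
5) do Right; now <B|clean|soiled>
6) do Right; now <B|clean|soiled>

<B|clean|soiled>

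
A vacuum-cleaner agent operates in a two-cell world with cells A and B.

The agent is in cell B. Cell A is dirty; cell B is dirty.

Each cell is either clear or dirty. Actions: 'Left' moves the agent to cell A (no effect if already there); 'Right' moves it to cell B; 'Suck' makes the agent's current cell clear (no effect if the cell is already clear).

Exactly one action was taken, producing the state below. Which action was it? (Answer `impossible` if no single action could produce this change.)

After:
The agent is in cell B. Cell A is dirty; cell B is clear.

Suck

try  Left: loc=A A=dirty B=dirty
try Right: loc=B A=dirty B=dirty
try  Suck: loc=B A=dirty B=clear  ← match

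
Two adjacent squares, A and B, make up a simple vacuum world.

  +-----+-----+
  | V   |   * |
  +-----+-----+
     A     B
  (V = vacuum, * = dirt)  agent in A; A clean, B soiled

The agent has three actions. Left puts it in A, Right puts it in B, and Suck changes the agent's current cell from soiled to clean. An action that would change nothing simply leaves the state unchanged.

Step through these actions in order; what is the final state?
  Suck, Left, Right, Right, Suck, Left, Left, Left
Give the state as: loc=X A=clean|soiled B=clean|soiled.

1) do Suck; now loc=A A=clean B=soiled
2) do Left; now loc=A A=clean B=soiled
3) do Right; now loc=B A=clean B=soiled
4) do Right; now loc=B A=clean B=soiled
5) do Suck; now loc=B A=clean B=clean
6) do Left; now loc=A A=clean B=clean
7) do Left; now loc=A A=clean B=clean
8) do Left; now loc=A A=clean B=clean

loc=A A=clean B=clean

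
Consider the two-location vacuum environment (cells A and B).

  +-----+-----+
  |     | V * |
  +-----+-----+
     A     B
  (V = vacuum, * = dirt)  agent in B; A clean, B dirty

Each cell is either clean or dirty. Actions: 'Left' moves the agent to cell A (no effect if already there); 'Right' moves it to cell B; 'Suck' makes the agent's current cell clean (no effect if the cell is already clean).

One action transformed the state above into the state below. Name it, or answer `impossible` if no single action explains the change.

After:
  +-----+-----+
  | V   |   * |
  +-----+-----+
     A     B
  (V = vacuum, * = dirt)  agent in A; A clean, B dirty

try  Left: <A|clean|dirty>  ← match
try Right: <B|clean|dirty>
try  Suck: <B|clean|clean>

Left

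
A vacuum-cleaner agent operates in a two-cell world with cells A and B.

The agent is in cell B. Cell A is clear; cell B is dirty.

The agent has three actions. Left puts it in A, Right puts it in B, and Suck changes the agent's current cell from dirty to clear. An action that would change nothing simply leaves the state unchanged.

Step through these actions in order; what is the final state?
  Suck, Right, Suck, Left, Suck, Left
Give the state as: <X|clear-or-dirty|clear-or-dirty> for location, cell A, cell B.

t=1 Suck ⇒ <B|clear|clear>
t=2 Right ⇒ <B|clear|clear>
t=3 Suck ⇒ <B|clear|clear>
t=4 Left ⇒ <A|clear|clear>
t=5 Suck ⇒ <A|clear|clear>
t=6 Left ⇒ <A|clear|clear>

<A|clear|clear>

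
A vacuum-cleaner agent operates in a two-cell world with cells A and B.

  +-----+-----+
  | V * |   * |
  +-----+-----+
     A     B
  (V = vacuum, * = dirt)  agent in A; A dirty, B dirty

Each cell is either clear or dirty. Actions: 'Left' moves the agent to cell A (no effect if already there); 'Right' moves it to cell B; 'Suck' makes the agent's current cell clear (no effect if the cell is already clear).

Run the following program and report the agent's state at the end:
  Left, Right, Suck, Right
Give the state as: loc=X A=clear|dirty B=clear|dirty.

loc=B A=dirty B=clear

[1] after Left: loc=A A=dirty B=dirty
[2] after Right: loc=B A=dirty B=dirty
[3] after Suck: loc=B A=dirty B=clear
[4] after Right: loc=B A=dirty B=clear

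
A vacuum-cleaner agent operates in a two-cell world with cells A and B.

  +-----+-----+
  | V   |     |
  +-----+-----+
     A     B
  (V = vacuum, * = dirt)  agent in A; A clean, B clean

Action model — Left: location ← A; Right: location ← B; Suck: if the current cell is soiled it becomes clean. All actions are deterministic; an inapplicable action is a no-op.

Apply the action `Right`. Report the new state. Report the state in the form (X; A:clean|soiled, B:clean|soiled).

(B; A:clean, B:clean)

start: (A; A:clean, B:clean)
t=1 Right ⇒ (B; A:clean, B:clean)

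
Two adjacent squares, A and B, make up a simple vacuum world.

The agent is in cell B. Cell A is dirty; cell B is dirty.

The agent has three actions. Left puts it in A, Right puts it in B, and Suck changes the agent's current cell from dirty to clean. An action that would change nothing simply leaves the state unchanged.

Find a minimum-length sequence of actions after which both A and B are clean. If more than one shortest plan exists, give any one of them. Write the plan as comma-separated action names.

t=1 Suck ⇒ <B|dirty|clean>
t=2 Left ⇒ <A|dirty|clean>
t=3 Suck ⇒ <A|clean|clean>
min 3: Suck B + move + Suck A

Suck, Left, Suck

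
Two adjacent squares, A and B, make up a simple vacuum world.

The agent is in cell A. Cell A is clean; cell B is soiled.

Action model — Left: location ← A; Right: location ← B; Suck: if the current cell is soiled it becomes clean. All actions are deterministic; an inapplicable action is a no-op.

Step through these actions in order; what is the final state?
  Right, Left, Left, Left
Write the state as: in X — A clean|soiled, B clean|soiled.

in A — A clean, B soiled

[1] after Right: in B — A clean, B soiled
[2] after Left: in A — A clean, B soiled
[3] after Left: in A — A clean, B soiled
[4] after Left: in A — A clean, B soiled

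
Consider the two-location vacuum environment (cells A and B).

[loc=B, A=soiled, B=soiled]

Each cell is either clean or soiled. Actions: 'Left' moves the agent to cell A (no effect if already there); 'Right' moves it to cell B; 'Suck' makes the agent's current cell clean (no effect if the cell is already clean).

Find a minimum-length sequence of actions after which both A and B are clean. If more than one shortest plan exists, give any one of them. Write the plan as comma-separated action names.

step 1/3 (Suck): loc=B A=soiled B=clean
step 2/3 (Left): loc=A A=soiled B=clean
step 3/3 (Suck): loc=A A=clean B=clean
min 3: Suck B + move + Suck A

Suck, Left, Suck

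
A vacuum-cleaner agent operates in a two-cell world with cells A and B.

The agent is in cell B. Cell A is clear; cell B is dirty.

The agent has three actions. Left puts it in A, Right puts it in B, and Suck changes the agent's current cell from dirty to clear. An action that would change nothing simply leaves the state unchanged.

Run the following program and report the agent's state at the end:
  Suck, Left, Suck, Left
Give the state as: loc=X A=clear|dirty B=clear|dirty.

step 1/4 (Suck): loc=B A=clear B=clear
step 2/4 (Left): loc=A A=clear B=clear
step 3/4 (Suck): loc=A A=clear B=clear
step 4/4 (Left): loc=A A=clear B=clear

loc=A A=clear B=clear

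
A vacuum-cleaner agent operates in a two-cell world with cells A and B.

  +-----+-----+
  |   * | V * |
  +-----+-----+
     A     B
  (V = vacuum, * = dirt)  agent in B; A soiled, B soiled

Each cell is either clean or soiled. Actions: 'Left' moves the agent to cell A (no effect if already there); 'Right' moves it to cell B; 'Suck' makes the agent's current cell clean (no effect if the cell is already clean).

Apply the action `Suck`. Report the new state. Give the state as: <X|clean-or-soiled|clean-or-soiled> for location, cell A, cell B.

<B|soiled|clean>

start: <B|soiled|soiled>
[1] after Suck: <B|soiled|clean>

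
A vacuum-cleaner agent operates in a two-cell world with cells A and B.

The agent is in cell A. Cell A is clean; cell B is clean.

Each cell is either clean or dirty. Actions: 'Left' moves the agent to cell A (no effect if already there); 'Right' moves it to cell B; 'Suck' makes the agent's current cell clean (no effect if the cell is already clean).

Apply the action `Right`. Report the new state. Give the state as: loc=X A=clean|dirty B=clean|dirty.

start: loc=A A=clean B=clean
step 1/1 (Right): loc=B A=clean B=clean

loc=B A=clean B=clean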